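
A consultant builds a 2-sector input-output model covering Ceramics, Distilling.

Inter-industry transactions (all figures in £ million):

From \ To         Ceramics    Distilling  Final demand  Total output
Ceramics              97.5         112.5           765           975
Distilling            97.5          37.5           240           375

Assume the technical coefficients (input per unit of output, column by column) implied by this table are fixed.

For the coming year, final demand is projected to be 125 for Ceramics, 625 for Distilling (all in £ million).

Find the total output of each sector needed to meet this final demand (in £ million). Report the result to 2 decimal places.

Technical coefficients a_ij = z_ij / X_j:
  a_11 = 97.5/975 = 0.10, a_21 = 97.5/975 = 0.10
  a_12 = 112.5/375 = 0.30, a_22 = 37.5/375 = 0.10
I − A =
  [   0.90    -0.30]
  [  -0.10     0.90]
det(I−A) = (0.90)(0.90) − (-0.30)(-0.10) = 0.7800
adj(I−A) = [[0.90, 0.30], [0.10, 0.90]]
(I − A)⁻¹ = adj(I−A) / det(I−A) ≈
  [   1.1538     0.3846]
  [   0.1282     1.1538]
x = (I − A)⁻¹ d = adj(I−A)·d / det(I−A), with det(I−A) = 0.7800:
  x_1 = (0.90·125 + 0.30·625) / 0.7800 = 300.00 / 0.7800 ≈ 384.62
  x_2 = (0.10·125 + 0.90·625) / 0.7800 = 575.00 / 0.7800 ≈ 737.18

x_1 = 384.62, x_2 = 737.18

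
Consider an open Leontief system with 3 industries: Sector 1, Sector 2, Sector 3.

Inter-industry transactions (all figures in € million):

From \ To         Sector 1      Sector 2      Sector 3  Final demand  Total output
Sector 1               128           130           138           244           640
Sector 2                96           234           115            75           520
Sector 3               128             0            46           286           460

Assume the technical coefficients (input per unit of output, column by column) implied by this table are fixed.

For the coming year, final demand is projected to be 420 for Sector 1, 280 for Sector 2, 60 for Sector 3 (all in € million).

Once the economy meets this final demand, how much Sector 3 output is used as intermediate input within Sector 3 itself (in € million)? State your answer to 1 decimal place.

Technical coefficients a_ij = z_ij / X_j:
  a_11 = 128/640 = 0.20, a_21 = 96/640 = 0.15, a_31 = 128/640 = 0.20
  a_12 = 130/520 = 0.25, a_22 = 234/520 = 0.45, a_32 = 0/520 = 0.00
  a_13 = 138/460 = 0.30, a_23 = 115/460 = 0.25, a_33 = 46/460 = 0.10
I − A =
  [   0.80    -0.25    -0.30]
  [  -0.15     0.55    -0.25]
  [  -0.20     0.00     0.90]
Cofactors of I−A, C_ij = (−1)^(i+j)·(minor ij) (rows/columns in the sector order above):
  C_11 = (0.55)(0.90) − (-0.25)(0.00) = 0.4950
  C_12 = −[(-0.15)(0.90) − (-0.25)(-0.20)] = 0.1850
  C_13 = (-0.15)(0.00) − (0.55)(-0.20) = 0.1100
  C_21 = −[(-0.25)(0.90) − (-0.30)(0.00)] = 0.2250
  C_22 = (0.80)(0.90) − (-0.30)(-0.20) = 0.6600
  C_23 = −[(0.80)(0.00) − (-0.25)(-0.20)] = 0.0500
  C_31 = (-0.25)(-0.25) − (-0.30)(0.55) = 0.2275
  C_32 = −[(0.80)(-0.25) − (-0.30)(-0.15)] = 0.2450
  C_33 = (0.80)(0.55) − (-0.25)(-0.15) = 0.4025
det(I−A) = Σ_j (I−A)_1j·C_1j = (0.80)(0.4950) + (-0.25)(0.1850) + (-0.30)(0.1100) = 0.31675
adj(I−A) = Cᵀ =
  [ 0.4950   0.2250   0.2275]
  [ 0.1850   0.6600   0.2450]
  [ 0.1100   0.0500   0.4025]
(I − A)⁻¹ = adj(I−A) / det(I−A) ≈
  [   1.5627     0.7103     0.7182]
  [   0.5841     2.0837     0.7735]
  [   0.3473     0.1579     1.2707]
First solve x = (I − A)⁻¹ d = adj(I−A)·d / det(I−A); in particular x_3 = (0.1100·420 + 0.0500·280 + 0.4025·60) / 0.31675 = 84.35 / 0.31675 ≈ 266.298.
Intermediate flow from 3 to 3: z_33 = a_33 · x_3 = 0.10 × 84.35 / 0.31675 = 8.435 / 0.31675 ≈ 26.6.

z_33 = 26.6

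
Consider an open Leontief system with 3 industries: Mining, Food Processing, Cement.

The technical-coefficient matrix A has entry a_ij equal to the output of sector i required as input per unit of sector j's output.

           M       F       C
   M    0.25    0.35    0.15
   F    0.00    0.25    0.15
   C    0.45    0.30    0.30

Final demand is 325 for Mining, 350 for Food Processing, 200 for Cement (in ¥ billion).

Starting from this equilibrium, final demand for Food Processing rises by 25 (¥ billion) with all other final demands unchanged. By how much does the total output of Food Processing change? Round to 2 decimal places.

I − A =
  [   0.75    -0.35    -0.15]
  [   0.00     0.75    -0.15]
  [  -0.45    -0.30     0.70]
Cofactors of I−A, C_ij = (−1)^(i+j)·(minor ij) (rows/columns in the sector order above):
  C_11 = (0.75)(0.70) − (-0.15)(-0.30) = 0.4800
  C_12 = −[(0.00)(0.70) − (-0.15)(-0.45)] = 0.0675
  C_13 = (0.00)(-0.30) − (0.75)(-0.45) = 0.3375
  C_21 = −[(-0.35)(0.70) − (-0.15)(-0.30)] = 0.2900
  C_22 = (0.75)(0.70) − (-0.15)(-0.45) = 0.4575
  C_23 = −[(0.75)(-0.30) − (-0.35)(-0.45)] = 0.3825
  C_31 = (-0.35)(-0.15) − (-0.15)(0.75) = 0.1650
  C_32 = −[(0.75)(-0.15) − (-0.15)(0.00)] = 0.1125
  C_33 = (0.75)(0.75) − (-0.35)(0.00) = 0.5625
det(I−A) = Σ_j (I−A)_1j·C_1j = (0.75)(0.4800) + (-0.35)(0.0675) + (-0.15)(0.3375) = 0.28575
adj(I−A) = Cᵀ =
  [ 0.4800   0.2900   0.1650]
  [ 0.0675   0.4575   0.1125]
  [ 0.3375   0.3825   0.5625]
(I − A)⁻¹ = adj(I−A) / det(I−A) ≈
  [   1.6798     1.0149     0.5774]
  [   0.2362     1.6010     0.3937]
  [   1.1811     1.3386     1.9685]
Δx = (I − A)⁻¹ Δd with Δd having +25 in the Food Processing component and 0 elsewhere.
So Δx_F = L_FF · (+25), where L_FF = adj(I−A)_FF / det(I−A) = 0.4575 / 0.28575.
Δx_F = 0.4575 × (+25) / 0.28575 = 11.4375 / 0.28575 ≈ 40.03.

Δx_F = 40.03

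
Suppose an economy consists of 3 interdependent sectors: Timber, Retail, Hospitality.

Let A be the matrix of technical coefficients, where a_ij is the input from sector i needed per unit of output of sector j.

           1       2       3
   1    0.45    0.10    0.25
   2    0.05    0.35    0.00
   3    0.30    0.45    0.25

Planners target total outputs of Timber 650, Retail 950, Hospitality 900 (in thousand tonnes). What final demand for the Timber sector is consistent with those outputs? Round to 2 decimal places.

d_1 = 37.50

I − A =
  [   0.55    -0.10    -0.25]
  [  -0.05     0.65     0.00]
  [  -0.30    -0.45     0.75]
d = (I − A) x:
  d_1 = (+0.55)·650 + (-0.10)·950 + (-0.25)·900 = 37.50
  d_2 = (-0.05)·650 + (+0.65)·950 + (+0.00)·900 = 585.00
  d_3 = (-0.30)·650 + (-0.45)·950 + (+0.75)·900 = 52.50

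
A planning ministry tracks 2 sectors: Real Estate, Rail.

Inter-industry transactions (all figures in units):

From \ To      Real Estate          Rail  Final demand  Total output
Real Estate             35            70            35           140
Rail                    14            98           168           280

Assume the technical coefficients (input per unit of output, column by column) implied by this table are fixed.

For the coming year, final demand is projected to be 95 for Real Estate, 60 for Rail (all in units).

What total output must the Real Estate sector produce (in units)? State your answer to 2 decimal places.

Technical coefficients a_ij = z_ij / X_j:
  a_11 = 35/140 = 0.25, a_21 = 14/140 = 0.10
  a_12 = 70/280 = 0.25, a_22 = 98/280 = 0.35
I − A =
  [   0.75    -0.25]
  [  -0.10     0.65]
det(I−A) = (0.75)(0.65) − (-0.25)(-0.10) = 0.4625
adj(I−A) = [[0.65, 0.25], [0.10, 0.75]]
(I − A)⁻¹ = adj(I−A) / det(I−A) ≈
  [   1.4054     0.5405]
  [   0.2162     1.6216]
x = (I − A)⁻¹ d = adj(I−A)·d / det(I−A), with det(I−A) = 0.4625:
  x_1 = (0.65·95 + 0.25·60) / 0.4625 = 76.75 / 0.4625 ≈ 165.95
  x_2 = (0.10·95 + 0.75·60) / 0.4625 = 54.50 / 0.4625 ≈ 117.84

x_1 = 165.95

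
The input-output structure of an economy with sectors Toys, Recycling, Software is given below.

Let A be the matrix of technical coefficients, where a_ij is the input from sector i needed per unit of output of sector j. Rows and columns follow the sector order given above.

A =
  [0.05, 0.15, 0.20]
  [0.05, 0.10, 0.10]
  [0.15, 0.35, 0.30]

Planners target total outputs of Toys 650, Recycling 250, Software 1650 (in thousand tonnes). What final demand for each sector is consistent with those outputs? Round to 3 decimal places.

d_T = 250.000, d_R = 27.500, d_S = 970.000

I − A =
  [   0.95    -0.15    -0.20]
  [  -0.05     0.90    -0.10]
  [  -0.15    -0.35     0.70]
d = (I − A) x:
  d_T = (+0.95)·650 + (-0.15)·250 + (-0.20)·1650 = 250.000
  d_R = (-0.05)·650 + (+0.90)·250 + (-0.10)·1650 = 27.500
  d_S = (-0.15)·650 + (-0.35)·250 + (+0.70)·1650 = 970.000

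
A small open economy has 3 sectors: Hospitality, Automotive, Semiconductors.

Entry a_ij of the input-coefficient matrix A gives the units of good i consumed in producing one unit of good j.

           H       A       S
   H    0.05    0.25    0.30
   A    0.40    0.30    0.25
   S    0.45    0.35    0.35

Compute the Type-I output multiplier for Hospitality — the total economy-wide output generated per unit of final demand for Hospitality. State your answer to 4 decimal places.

m_H = 10.0000

I − A =
  [   0.95    -0.25    -0.30]
  [  -0.40     0.70    -0.25]
  [  -0.45    -0.35     0.65]
Cofactors of I−A, C_ij = (−1)^(i+j)·(minor ij) (rows/columns in the sector order above):
  C_11 = (0.70)(0.65) − (-0.25)(-0.35) = 0.3675
  C_12 = −[(-0.40)(0.65) − (-0.25)(-0.45)] = 0.3725
  C_13 = (-0.40)(-0.35) − (0.70)(-0.45) = 0.4550
  C_21 = −[(-0.25)(0.65) − (-0.30)(-0.35)] = 0.2675
  C_22 = (0.95)(0.65) − (-0.30)(-0.45) = 0.4825
  C_23 = −[(0.95)(-0.35) − (-0.25)(-0.45)] = 0.4450
  C_31 = (-0.25)(-0.25) − (-0.30)(0.70) = 0.2725
  C_32 = −[(0.95)(-0.25) − (-0.30)(-0.40)] = 0.3575
  C_33 = (0.95)(0.70) − (-0.25)(-0.40) = 0.5650
det(I−A) = Σ_j (I−A)_1j·C_1j = (0.95)(0.3675) + (-0.25)(0.3725) + (-0.30)(0.4550) = 0.1195
adj(I−A) = Cᵀ =
  [ 0.3675   0.2675   0.2725]
  [ 0.3725   0.4825   0.3575]
  [ 0.4550   0.4450   0.5650]
(I − A)⁻¹ = adj(I−A) / det(I−A) ≈
  [   3.07531     2.23849     2.28033]
  [   3.11715     4.03766     2.99163]
  [   3.80753     3.72385     4.72803]
The output multiplier for sector j is the column-j sum of the Leontief inverse (I − A)⁻¹ = adj(I−A) / det(I−A).
Column H of adj(I−A): (0.3675, 0.3725, 0.4550); det(I−A) = 0.1195.
m_H = (0.3675 + 0.3725 + 0.4550) / 0.1195 = 1.195 / 0.1195 = 10.0000.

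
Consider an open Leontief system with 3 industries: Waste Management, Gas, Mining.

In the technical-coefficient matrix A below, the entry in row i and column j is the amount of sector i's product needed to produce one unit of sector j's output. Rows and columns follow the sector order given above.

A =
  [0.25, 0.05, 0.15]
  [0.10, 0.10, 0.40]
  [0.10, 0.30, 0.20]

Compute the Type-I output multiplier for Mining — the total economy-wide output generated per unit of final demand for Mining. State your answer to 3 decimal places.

I − A =
  [   0.75    -0.05    -0.15]
  [  -0.10     0.90    -0.40]
  [  -0.10    -0.30     0.80]
Cofactors of I−A, C_ij = (−1)^(i+j)·(minor ij) (rows/columns in the sector order above):
  C_11 = (0.90)(0.80) − (-0.40)(-0.30) = 0.6000
  C_12 = −[(-0.10)(0.80) − (-0.40)(-0.10)] = 0.1200
  C_13 = (-0.10)(-0.30) − (0.90)(-0.10) = 0.1200
  C_21 = −[(-0.05)(0.80) − (-0.15)(-0.30)] = 0.0850
  C_22 = (0.75)(0.80) − (-0.15)(-0.10) = 0.5850
  C_23 = −[(0.75)(-0.30) − (-0.05)(-0.10)] = 0.2300
  C_31 = (-0.05)(-0.40) − (-0.15)(0.90) = 0.1550
  C_32 = −[(0.75)(-0.40) − (-0.15)(-0.10)] = 0.3150
  C_33 = (0.75)(0.90) − (-0.05)(-0.10) = 0.6700
det(I−A) = Σ_j (I−A)_1j·C_1j = (0.75)(0.6000) + (-0.05)(0.1200) + (-0.15)(0.1200) = 0.4260
adj(I−A) = Cᵀ =
  [ 0.6000   0.0850   0.1550]
  [ 0.1200   0.5850   0.3150]
  [ 0.1200   0.2300   0.6700]
(I − A)⁻¹ = adj(I−A) / det(I−A) ≈
  [   1.4085     0.1995     0.3638]
  [   0.2817     1.3732     0.7394]
  [   0.2817     0.5399     1.5728]
The output multiplier for sector j is the column-j sum of the Leontief inverse (I − A)⁻¹ = adj(I−A) / det(I−A).
Column M of adj(I−A): (0.1550, 0.3150, 0.6700); det(I−A) = 0.4260.
m_M = (0.1550 + 0.3150 + 0.6700) / 0.4260 = 1.14 / 0.4260 ≈ 2.676.

m_M = 2.676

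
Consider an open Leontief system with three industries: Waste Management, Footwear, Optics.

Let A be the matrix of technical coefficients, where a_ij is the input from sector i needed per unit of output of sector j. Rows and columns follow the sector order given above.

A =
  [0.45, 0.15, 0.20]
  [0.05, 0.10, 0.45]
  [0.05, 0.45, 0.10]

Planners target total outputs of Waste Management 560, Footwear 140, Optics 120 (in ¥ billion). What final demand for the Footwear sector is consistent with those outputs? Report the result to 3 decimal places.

d_F = 44.000

I − A =
  [   0.55    -0.15    -0.20]
  [  -0.05     0.90    -0.45]
  [  -0.05    -0.45     0.90]
d = (I − A) x:
  d_W = (+0.55)·560 + (-0.15)·140 + (-0.20)·120 = 263.000
  d_F = (-0.05)·560 + (+0.90)·140 + (-0.45)·120 = 44.000
  d_O = (-0.05)·560 + (-0.45)·140 + (+0.90)·120 = 17.000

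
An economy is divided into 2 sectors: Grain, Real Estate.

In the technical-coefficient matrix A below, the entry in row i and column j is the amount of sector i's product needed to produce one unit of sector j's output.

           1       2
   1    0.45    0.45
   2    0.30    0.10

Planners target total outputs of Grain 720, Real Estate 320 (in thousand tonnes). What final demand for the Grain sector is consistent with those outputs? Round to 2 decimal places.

I − A =
  [   0.55    -0.45]
  [  -0.30     0.90]
d = (I − A) x:
  d_1 = (+0.55)·720 + (-0.45)·320 = 252.00
  d_2 = (-0.30)·720 + (+0.90)·320 = 72.00

d_1 = 252.00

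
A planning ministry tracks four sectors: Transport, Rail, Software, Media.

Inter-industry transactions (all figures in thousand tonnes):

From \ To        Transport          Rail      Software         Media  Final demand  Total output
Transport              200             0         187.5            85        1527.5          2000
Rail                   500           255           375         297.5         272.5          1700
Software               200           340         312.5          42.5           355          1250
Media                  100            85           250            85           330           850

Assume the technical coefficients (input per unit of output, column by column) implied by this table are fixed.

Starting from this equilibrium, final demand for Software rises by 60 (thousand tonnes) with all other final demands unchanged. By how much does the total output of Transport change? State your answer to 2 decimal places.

Δx_T = 19.14

Technical coefficients a_ij = z_ij / X_j:
  a_TT = 200/2000 = 0.10, a_RT = 500/2000 = 0.25, a_ST = 200/2000 = 0.10, a_MT = 100/2000 = 0.05
  a_TR = 0/1700 = 0.00, a_RR = 255/1700 = 0.15, a_SR = 340/1700 = 0.20, a_MR = 85/1700 = 0.05
  a_TS = 187.5/1250 = 0.15, a_RS = 375/1250 = 0.30, a_SS = 312.5/1250 = 0.25, a_MS = 250/1250 = 0.20
  a_TM = 85/850 = 0.10, a_RM = 297.5/850 = 0.35, a_SM = 42.5/850 = 0.05, a_MM = 85/850 = 0.10
I − A =
  [   0.90     0.00    -0.15    -0.10]
  [  -0.25     0.85    -0.30    -0.35]
  [  -0.10    -0.20     0.75    -0.05]
  [  -0.05    -0.05    -0.20     0.90]
Compute the cofactors C_ij = (−1)^(i+j)·(3×3 minor ij) of I−A; the adjugate is their transpose:
adj(I−A) = Cᵀ =
  [ 0.483375   0.035125   0.130625   0.074625]
  [ 0.214125   0.578875   0.345875   0.268125]
  [ 0.126000   0.163750   0.667250   0.114750]
  [ 0.066750   0.070500   0.174750   0.499500]
det(I−A) = Σ_j (I−A)_1j·C_1j = (0.90)(0.483375) + (0.00)(0.214125) + (-0.15)(0.126000) + (-0.10)(0.066750) = 0.4094625
(I − A)⁻¹ = adj(I−A) / det(I−A) ≈
  [   1.1805     0.0858     0.3190     0.1823]
  [   0.5229     1.4137     0.8447     0.6548]
  [   0.3077     0.3999     1.6296     0.2802]
  [   0.1630     0.1722     0.4268     1.2199]
Δx = (I − A)⁻¹ Δd with Δd having +60 in the Software component and 0 elsewhere.
So Δx_T = L_TS · (+60), where L_TS = adj(I−A)_TS / det(I−A) = 0.130625 / 0.4094625.
Δx_T = 0.130625 × (+60) / 0.4094625 = 7.8375 / 0.4094625 ≈ 19.14.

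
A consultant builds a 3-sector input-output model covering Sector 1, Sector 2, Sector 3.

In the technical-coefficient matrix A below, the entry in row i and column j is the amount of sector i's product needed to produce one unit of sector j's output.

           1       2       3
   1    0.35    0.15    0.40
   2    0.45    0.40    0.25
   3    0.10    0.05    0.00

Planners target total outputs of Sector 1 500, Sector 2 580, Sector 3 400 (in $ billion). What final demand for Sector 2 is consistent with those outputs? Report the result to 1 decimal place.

d_2 = 23.0

I − A =
  [   0.65    -0.15    -0.40]
  [  -0.45     0.60    -0.25]
  [  -0.10    -0.05     1.00]
d = (I − A) x:
  d_1 = (+0.65)·500 + (-0.15)·580 + (-0.40)·400 = 78.0
  d_2 = (-0.45)·500 + (+0.60)·580 + (-0.25)·400 = 23.0
  d_3 = (-0.10)·500 + (-0.05)·580 + (+1.00)·400 = 321.0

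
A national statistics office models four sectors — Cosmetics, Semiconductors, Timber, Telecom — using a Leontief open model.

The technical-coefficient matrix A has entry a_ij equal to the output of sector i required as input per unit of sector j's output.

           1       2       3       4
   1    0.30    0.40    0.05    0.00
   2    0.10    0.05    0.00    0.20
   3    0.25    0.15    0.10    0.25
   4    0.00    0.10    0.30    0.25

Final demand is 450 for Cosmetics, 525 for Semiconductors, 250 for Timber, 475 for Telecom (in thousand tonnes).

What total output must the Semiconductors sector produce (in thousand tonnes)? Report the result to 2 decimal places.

I − A =
  [   0.70    -0.40    -0.05     0.00]
  [  -0.10     0.95     0.00    -0.20]
  [  -0.25    -0.15     0.90    -0.25]
  [   0.00    -0.10    -0.30     0.75]
Compute the cofactors C_ij = (−1)^(i+j)·(3×3 minor ij) of I−A; the adjugate is their transpose:
adj(I−A) = Cᵀ =
  [ 0.543000   0.246875   0.058625   0.085375]
  [ 0.075000   0.410625   0.045750   0.124750]
  [ 0.186875   0.171250   0.454750   0.197250]
  [ 0.084750   0.123250   0.188000   0.549875]
det(I−A) = Σ_j (I−A)_1j·C_1j = (0.70)(0.543000) + (-0.40)(0.075000) + (-0.05)(0.186875) + (0.00)(0.084750) = 0.34075625
(I − A)⁻¹ = adj(I−A) / det(I−A) ≈
  [   1.5935     0.7245     0.1720     0.2505]
  [   0.2201     1.2050     0.1343     0.3661]
  [   0.5484     0.5026     1.3345     0.5789]
  [   0.2487     0.3617     0.5517     1.6137]
x = (I − A)⁻¹ d = adj(I−A)·d / det(I−A), with det(I−A) = 0.34075625:
  x_1 = (0.543000·450 + 0.246875·525 + 0.058625·250 + 0.085375·475) / 0.34075625 = 429.16875 / 0.34075625 ≈ 1259.46
  x_2 = (0.075000·450 + 0.410625·525 + 0.045750·250 + 0.124750·475) / 0.34075625 = 320.021875 / 0.34075625 ≈ 939.15
  x_3 = (0.186875·450 + 0.171250·525 + 0.454750·250 + 0.197250·475) / 0.34075625 = 381.38125 / 0.34075625 ≈ 1119.22
  x_4 = (0.084750·450 + 0.123250·525 + 0.188000·250 + 0.549875·475) / 0.34075625 = 411.034375 / 0.34075625 ≈ 1206.24

x_2 = 939.15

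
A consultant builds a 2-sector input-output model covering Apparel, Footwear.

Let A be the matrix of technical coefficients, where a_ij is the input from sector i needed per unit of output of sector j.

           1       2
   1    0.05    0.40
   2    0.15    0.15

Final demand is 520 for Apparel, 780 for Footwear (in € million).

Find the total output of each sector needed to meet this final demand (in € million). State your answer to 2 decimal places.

I − A =
  [   0.95    -0.40]
  [  -0.15     0.85]
det(I−A) = (0.95)(0.85) − (-0.40)(-0.15) = 0.7475
adj(I−A) = [[0.85, 0.40], [0.15, 0.95]]
(I − A)⁻¹ = adj(I−A) / det(I−A) ≈
  [   1.1371     0.5351]
  [   0.2007     1.2709]
x = (I − A)⁻¹ d = adj(I−A)·d / det(I−A), with det(I−A) = 0.7475:
  x_1 = (0.85·520 + 0.40·780) / 0.7475 = 754.00 / 0.7475 ≈ 1008.70
  x_2 = (0.15·520 + 0.95·780) / 0.7475 = 819.00 / 0.7475 ≈ 1095.65

x_1 = 1008.70, x_2 = 1095.65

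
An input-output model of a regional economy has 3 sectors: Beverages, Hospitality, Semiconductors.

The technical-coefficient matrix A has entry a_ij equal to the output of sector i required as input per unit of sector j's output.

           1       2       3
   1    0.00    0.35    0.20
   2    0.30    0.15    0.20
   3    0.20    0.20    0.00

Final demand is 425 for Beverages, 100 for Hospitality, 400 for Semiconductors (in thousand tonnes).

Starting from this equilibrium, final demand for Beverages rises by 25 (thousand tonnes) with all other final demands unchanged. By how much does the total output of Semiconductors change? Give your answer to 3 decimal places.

Δx_3 = 8.915

I − A =
  [   1.00    -0.35    -0.20]
  [  -0.30     0.85    -0.20]
  [  -0.20    -0.20     1.00]
Cofactors of I−A, C_ij = (−1)^(i+j)·(minor ij) (rows/columns in the sector order above):
  C_11 = (0.85)(1.00) − (-0.20)(-0.20) = 0.8100
  C_12 = −[(-0.30)(1.00) − (-0.20)(-0.20)] = 0.3400
  C_13 = (-0.30)(-0.20) − (0.85)(-0.20) = 0.2300
  C_21 = −[(-0.35)(1.00) − (-0.20)(-0.20)] = 0.3900
  C_22 = (1.00)(1.00) − (-0.20)(-0.20) = 0.9600
  C_23 = −[(1.00)(-0.20) − (-0.35)(-0.20)] = 0.2700
  C_31 = (-0.35)(-0.20) − (-0.20)(0.85) = 0.2400
  C_32 = −[(1.00)(-0.20) − (-0.20)(-0.30)] = 0.2600
  C_33 = (1.00)(0.85) − (-0.35)(-0.30) = 0.7450
det(I−A) = Σ_j (I−A)_1j·C_1j = (1.00)(0.8100) + (-0.35)(0.3400) + (-0.20)(0.2300) = 0.6450
adj(I−A) = Cᵀ =
  [ 0.8100   0.3900   0.2400]
  [ 0.3400   0.9600   0.2600]
  [ 0.2300   0.2700   0.7450]
(I − A)⁻¹ = adj(I−A) / det(I−A) ≈
  [   1.2558     0.6047     0.3721]
  [   0.5271     1.4884     0.4031]
  [   0.3566     0.4186     1.1550]
Δx = (I − A)⁻¹ Δd with Δd having +25 in the Beverages component and 0 elsewhere.
So Δx_3 = L_31 · (+25), where L_31 = adj(I−A)_31 / det(I−A) = 0.2300 / 0.6450.
Δx_3 = 0.2300 × (+25) / 0.6450 = 5.75 / 0.6450 ≈ 8.915.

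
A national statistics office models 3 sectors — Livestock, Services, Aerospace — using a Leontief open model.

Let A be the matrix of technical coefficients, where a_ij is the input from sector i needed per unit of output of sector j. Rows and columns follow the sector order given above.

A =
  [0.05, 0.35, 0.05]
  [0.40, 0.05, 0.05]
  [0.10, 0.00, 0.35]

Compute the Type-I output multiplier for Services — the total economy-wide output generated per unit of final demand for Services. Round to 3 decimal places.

I − A =
  [   0.95    -0.35    -0.05]
  [  -0.40     0.95    -0.05]
  [  -0.10     0.00     0.65]
Cofactors of I−A, C_ij = (−1)^(i+j)·(minor ij) (rows/columns in the sector order above):
  C_11 = (0.95)(0.65) − (-0.05)(0.00) = 0.6175
  C_12 = −[(-0.40)(0.65) − (-0.05)(-0.10)] = 0.2650
  C_13 = (-0.40)(0.00) − (0.95)(-0.10) = 0.0950
  C_21 = −[(-0.35)(0.65) − (-0.05)(0.00)] = 0.2275
  C_22 = (0.95)(0.65) − (-0.05)(-0.10) = 0.6125
  C_23 = −[(0.95)(0.00) − (-0.35)(-0.10)] = 0.0350
  C_31 = (-0.35)(-0.05) − (-0.05)(0.95) = 0.0650
  C_32 = −[(0.95)(-0.05) − (-0.05)(-0.40)] = 0.0675
  C_33 = (0.95)(0.95) − (-0.35)(-0.40) = 0.7625
det(I−A) = Σ_j (I−A)_1j·C_1j = (0.95)(0.6175) + (-0.35)(0.2650) + (-0.05)(0.0950) = 0.489125
adj(I−A) = Cᵀ =
  [ 0.6175   0.2275   0.0650]
  [ 0.2650   0.6125   0.0675]
  [ 0.0950   0.0350   0.7625]
(I − A)⁻¹ = adj(I−A) / det(I−A) ≈
  [   1.2625     0.4651     0.1329]
  [   0.5418     1.2522     0.1380]
  [   0.1942     0.0716     1.5589]
The output multiplier for sector j is the column-j sum of the Leontief inverse (I − A)⁻¹ = adj(I−A) / det(I−A).
Column S of adj(I−A): (0.2275, 0.6125, 0.0350); det(I−A) = 0.489125.
m_S = (0.2275 + 0.6125 + 0.0350) / 0.489125 = 0.875 / 0.489125 ≈ 1.789.

m_S = 1.789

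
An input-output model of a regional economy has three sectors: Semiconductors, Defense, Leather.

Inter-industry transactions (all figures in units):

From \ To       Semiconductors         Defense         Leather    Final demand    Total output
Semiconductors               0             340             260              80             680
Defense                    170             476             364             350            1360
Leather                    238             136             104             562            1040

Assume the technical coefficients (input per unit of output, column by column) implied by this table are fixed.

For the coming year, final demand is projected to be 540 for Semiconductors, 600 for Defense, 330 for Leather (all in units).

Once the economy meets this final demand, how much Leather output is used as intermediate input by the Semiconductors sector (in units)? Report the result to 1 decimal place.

Technical coefficients a_ij = z_ij / X_j:
  a_11 = 0/680 = 0.00, a_21 = 170/680 = 0.25, a_31 = 238/680 = 0.35
  a_12 = 340/1360 = 0.25, a_22 = 476/1360 = 0.35, a_32 = 136/1360 = 0.10
  a_13 = 260/1040 = 0.25, a_23 = 364/1040 = 0.35, a_33 = 104/1040 = 0.10
I − A =
  [   1.00    -0.25    -0.25]
  [  -0.25     0.65    -0.35]
  [  -0.35    -0.10     0.90]
Cofactors of I−A, C_ij = (−1)^(i+j)·(minor ij) (rows/columns in the sector order above):
  C_11 = (0.65)(0.90) − (-0.35)(-0.10) = 0.5500
  C_12 = −[(-0.25)(0.90) − (-0.35)(-0.35)] = 0.3475
  C_13 = (-0.25)(-0.10) − (0.65)(-0.35) = 0.2525
  C_21 = −[(-0.25)(0.90) − (-0.25)(-0.10)] = 0.2500
  C_22 = (1.00)(0.90) − (-0.25)(-0.35) = 0.8125
  C_23 = −[(1.00)(-0.10) − (-0.25)(-0.35)] = 0.1875
  C_31 = (-0.25)(-0.35) − (-0.25)(0.65) = 0.2500
  C_32 = −[(1.00)(-0.35) − (-0.25)(-0.25)] = 0.4125
  C_33 = (1.00)(0.65) − (-0.25)(-0.25) = 0.5875
det(I−A) = Σ_j (I−A)_1j·C_1j = (1.00)(0.5500) + (-0.25)(0.3475) + (-0.25)(0.2525) = 0.4000
adj(I−A) = Cᵀ =
  [ 0.5500   0.2500   0.2500]
  [ 0.3475   0.8125   0.4125]
  [ 0.2525   0.1875   0.5875]
(I − A)⁻¹ = adj(I−A) / det(I−A) ≈
  [   1.3750     0.6250     0.6250]
  [   0.8688     2.0313     1.0313]
  [   0.6313     0.4688     1.4688]
First solve x = (I − A)⁻¹ d = adj(I−A)·d / det(I−A); in particular x_1 = (0.5500·540 + 0.2500·600 + 0.2500·330) / 0.4000 = 529.50 / 0.4000 = 1323.750.
Intermediate flow from 3 to 1: z_31 = a_31 · x_1 = 0.35 × 529.50 / 0.4000 = 185.325 / 0.4000 ≈ 463.3.

z_31 = 463.3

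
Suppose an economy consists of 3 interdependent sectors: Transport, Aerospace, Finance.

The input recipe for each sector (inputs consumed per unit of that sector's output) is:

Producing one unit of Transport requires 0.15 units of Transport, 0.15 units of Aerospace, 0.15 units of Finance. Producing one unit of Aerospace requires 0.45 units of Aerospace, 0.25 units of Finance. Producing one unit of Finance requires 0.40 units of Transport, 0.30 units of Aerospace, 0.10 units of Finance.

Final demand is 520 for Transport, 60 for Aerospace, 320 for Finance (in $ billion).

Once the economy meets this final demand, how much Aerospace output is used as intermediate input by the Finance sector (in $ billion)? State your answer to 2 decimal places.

I − A =
  [   0.85     0.00    -0.40]
  [  -0.15     0.55    -0.30]
  [  -0.15    -0.25     0.90]
Cofactors of I−A, C_ij = (−1)^(i+j)·(minor ij) (rows/columns in the sector order above):
  C_11 = (0.55)(0.90) − (-0.30)(-0.25) = 0.4200
  C_12 = −[(-0.15)(0.90) − (-0.30)(-0.15)] = 0.1800
  C_13 = (-0.15)(-0.25) − (0.55)(-0.15) = 0.1200
  C_21 = −[(0.00)(0.90) − (-0.40)(-0.25)] = 0.1000
  C_22 = (0.85)(0.90) − (-0.40)(-0.15) = 0.7050
  C_23 = −[(0.85)(-0.25) − (0.00)(-0.15)] = 0.2125
  C_31 = (0.00)(-0.30) − (-0.40)(0.55) = 0.2200
  C_32 = −[(0.85)(-0.30) − (-0.40)(-0.15)] = 0.3150
  C_33 = (0.85)(0.55) − (0.00)(-0.15) = 0.4675
det(I−A) = Σ_j (I−A)_1j·C_1j = (0.85)(0.4200) + (0.00)(0.1800) + (-0.40)(0.1200) = 0.3090
adj(I−A) = Cᵀ =
  [ 0.4200   0.1000   0.2200]
  [ 0.1800   0.7050   0.3150]
  [ 0.1200   0.2125   0.4675]
(I − A)⁻¹ = adj(I−A) / det(I−A) ≈
  [   1.3592     0.3236     0.7120]
  [   0.5825     2.2816     1.0194]
  [   0.3883     0.6877     1.5129]
First solve x = (I − A)⁻¹ d = adj(I−A)·d / det(I−A); in particular x_3 = (0.1200·520 + 0.2125·60 + 0.4675·320) / 0.3090 = 224.75 / 0.3090 ≈ 727.3463.
Intermediate flow from 2 to 3: z_23 = a_23 · x_3 = 0.30 × 224.75 / 0.3090 = 67.425 / 0.3090 ≈ 218.20.

z_23 = 218.20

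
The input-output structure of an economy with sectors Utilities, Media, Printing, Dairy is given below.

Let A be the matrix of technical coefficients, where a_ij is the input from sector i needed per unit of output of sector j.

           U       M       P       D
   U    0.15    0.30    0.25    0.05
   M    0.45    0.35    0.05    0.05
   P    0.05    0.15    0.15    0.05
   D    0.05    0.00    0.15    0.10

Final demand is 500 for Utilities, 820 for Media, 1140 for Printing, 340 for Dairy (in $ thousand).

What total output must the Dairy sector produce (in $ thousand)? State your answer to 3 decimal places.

x_D = 854.773

I − A =
  [   0.85    -0.30    -0.25    -0.05]
  [  -0.45     0.65    -0.05    -0.05]
  [  -0.05    -0.15     0.85    -0.05]
  [  -0.05     0.00    -0.15     0.90]
Compute the cofactors C_ij = (−1)^(i+j)·(3×3 minor ij) of I−A; the adjugate is their transpose:
adj(I−A) = Cᵀ =
  [ 0.484500   0.262125   0.166875   0.050750]
  [ 0.345750   0.629500   0.149750   0.062500]
  [ 0.092000   0.128625   0.373375   0.033000]
  [ 0.042250   0.036000   0.071500   0.322750]
det(I−A) = Σ_j (I−A)_1j·C_1j = (0.85)(0.484500) + (-0.30)(0.345750) + (-0.25)(0.092000) + (-0.05)(0.042250) = 0.2829875
(I − A)⁻¹ = adj(I−A) / det(I−A) ≈
  [   1.7121     0.9263     0.5897     0.1793]
  [   1.2218     2.2245     0.5292     0.2209]
  [   0.3251     0.4545     1.3194     0.1166]
  [   0.1493     0.1272     0.2527     1.1405]
x = (I − A)⁻¹ d = adj(I−A)·d / det(I−A), with det(I−A) = 0.2829875:
  x_U = (0.484500·500 + 0.262125·820 + 0.166875·1140 + 0.050750·340) / 0.2829875 = 664.685 / 0.2829875 ≈ 2348.814
  x_M = (0.345750·500 + 0.629500·820 + 0.149750·1140 + 0.062500·340) / 0.2829875 = 881.03 / 0.2829875 ≈ 3113.318
  x_P = (0.092000·500 + 0.128625·820 + 0.373375·1140 + 0.033000·340) / 0.2829875 = 588.34 / 0.2829875 ≈ 2079.032
  x_D = (0.042250·500 + 0.036000·820 + 0.071500·1140 + 0.322750·340) / 0.2829875 = 241.89 / 0.2829875 ≈ 854.773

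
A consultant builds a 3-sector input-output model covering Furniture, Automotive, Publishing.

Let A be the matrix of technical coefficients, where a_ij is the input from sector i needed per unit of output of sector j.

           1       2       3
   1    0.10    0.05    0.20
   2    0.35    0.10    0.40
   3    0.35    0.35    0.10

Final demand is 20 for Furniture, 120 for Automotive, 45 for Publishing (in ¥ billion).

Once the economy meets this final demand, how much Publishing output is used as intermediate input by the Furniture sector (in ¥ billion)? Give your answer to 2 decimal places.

I − A =
  [   0.90    -0.05    -0.20]
  [  -0.35     0.90    -0.40]
  [  -0.35    -0.35     0.90]
Cofactors of I−A, C_ij = (−1)^(i+j)·(minor ij) (rows/columns in the sector order above):
  C_11 = (0.90)(0.90) − (-0.40)(-0.35) = 0.6700
  C_12 = −[(-0.35)(0.90) − (-0.40)(-0.35)] = 0.4550
  C_13 = (-0.35)(-0.35) − (0.90)(-0.35) = 0.4375
  C_21 = −[(-0.05)(0.90) − (-0.20)(-0.35)] = 0.1150
  C_22 = (0.90)(0.90) − (-0.20)(-0.35) = 0.7400
  C_23 = −[(0.90)(-0.35) − (-0.05)(-0.35)] = 0.3325
  C_31 = (-0.05)(-0.40) − (-0.20)(0.90) = 0.2000
  C_32 = −[(0.90)(-0.40) − (-0.20)(-0.35)] = 0.4300
  C_33 = (0.90)(0.90) − (-0.05)(-0.35) = 0.7925
det(I−A) = Σ_j (I−A)_1j·C_1j = (0.90)(0.6700) + (-0.05)(0.4550) + (-0.20)(0.4375) = 0.49275
adj(I−A) = Cᵀ =
  [ 0.6700   0.1150   0.2000]
  [ 0.4550   0.7400   0.4300]
  [ 0.4375   0.3325   0.7925]
(I − A)⁻¹ = adj(I−A) / det(I−A) ≈
  [   1.3597     0.2334     0.4059]
  [   0.9234     1.5018     0.8727]
  [   0.8879     0.6748     1.6083]
First solve x = (I − A)⁻¹ d = adj(I−A)·d / det(I−A); in particular x_1 = (0.6700·20 + 0.1150·120 + 0.2000·45) / 0.49275 = 36.20 / 0.49275 ≈ 73.4652.
Intermediate flow from 3 to 1: z_31 = a_31 · x_1 = 0.35 × 36.20 / 0.49275 = 12.67 / 0.49275 ≈ 25.71.

z_31 = 25.71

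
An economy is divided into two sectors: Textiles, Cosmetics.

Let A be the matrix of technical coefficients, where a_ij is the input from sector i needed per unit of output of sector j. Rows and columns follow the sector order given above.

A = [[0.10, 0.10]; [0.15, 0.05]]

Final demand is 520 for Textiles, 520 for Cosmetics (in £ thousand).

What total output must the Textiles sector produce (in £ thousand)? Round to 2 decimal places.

x_1 = 650.00

I − A =
  [   0.90    -0.10]
  [  -0.15     0.95]
det(I−A) = (0.90)(0.95) − (-0.10)(-0.15) = 0.8400
adj(I−A) = [[0.95, 0.10], [0.15, 0.90]]
(I − A)⁻¹ = adj(I−A) / det(I−A) ≈
  [   1.1310     0.1190]
  [   0.1786     1.0714]
x = (I − A)⁻¹ d = adj(I−A)·d / det(I−A), with det(I−A) = 0.8400:
  x_1 = (0.95·520 + 0.10·520) / 0.8400 = 546.00 / 0.8400 = 650.00
  x_2 = (0.15·520 + 0.90·520) / 0.8400 = 546.00 / 0.8400 = 650.00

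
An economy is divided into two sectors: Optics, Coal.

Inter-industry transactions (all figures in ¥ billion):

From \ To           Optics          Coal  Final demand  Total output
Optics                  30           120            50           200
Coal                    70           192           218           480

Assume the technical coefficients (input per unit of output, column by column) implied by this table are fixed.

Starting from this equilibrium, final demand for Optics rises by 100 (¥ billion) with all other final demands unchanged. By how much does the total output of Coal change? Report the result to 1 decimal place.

Δx_C = 82.8

Technical coefficients a_ij = z_ij / X_j:
  a_OO = 30/200 = 0.15, a_CO = 70/200 = 0.35
  a_OC = 120/480 = 0.25, a_CC = 192/480 = 0.40
I − A =
  [   0.85    -0.25]
  [  -0.35     0.60]
det(I−A) = (0.85)(0.60) − (-0.25)(-0.35) = 0.4225
adj(I−A) = [[0.60, 0.25], [0.35, 0.85]]
(I − A)⁻¹ = adj(I−A) / det(I−A) ≈
  [   1.4201     0.5917]
  [   0.8284     2.0118]
Δx = (I − A)⁻¹ Δd with Δd having +100 in the Optics component and 0 elsewhere.
So Δx_C = L_CO · (+100), where L_CO = adj(I−A)_CO / det(I−A) = 0.35 / 0.4225.
Δx_C = 0.35 × (+100) / 0.4225 = 35.00 / 0.4225 ≈ 82.8.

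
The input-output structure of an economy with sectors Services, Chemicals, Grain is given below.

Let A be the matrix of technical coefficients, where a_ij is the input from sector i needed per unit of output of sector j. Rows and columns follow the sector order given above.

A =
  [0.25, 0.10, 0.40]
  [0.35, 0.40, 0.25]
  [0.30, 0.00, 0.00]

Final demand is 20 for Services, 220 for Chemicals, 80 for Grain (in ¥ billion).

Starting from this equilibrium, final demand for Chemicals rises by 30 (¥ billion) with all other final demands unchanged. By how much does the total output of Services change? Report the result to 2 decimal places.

I − A =
  [   0.75    -0.10    -0.40]
  [  -0.35     0.60    -0.25]
  [  -0.30     0.00     1.00]
Cofactors of I−A, C_ij = (−1)^(i+j)·(minor ij) (rows/columns in the sector order above):
  C_11 = (0.60)(1.00) − (-0.25)(0.00) = 0.6000
  C_12 = −[(-0.35)(1.00) − (-0.25)(-0.30)] = 0.4250
  C_13 = (-0.35)(0.00) − (0.60)(-0.30) = 0.1800
  C_21 = −[(-0.10)(1.00) − (-0.40)(0.00)] = 0.1000
  C_22 = (0.75)(1.00) − (-0.40)(-0.30) = 0.6300
  C_23 = −[(0.75)(0.00) − (-0.10)(-0.30)] = 0.0300
  C_31 = (-0.10)(-0.25) − (-0.40)(0.60) = 0.2650
  C_32 = −[(0.75)(-0.25) − (-0.40)(-0.35)] = 0.3275
  C_33 = (0.75)(0.60) − (-0.10)(-0.35) = 0.4150
det(I−A) = Σ_j (I−A)_1j·C_1j = (0.75)(0.6000) + (-0.10)(0.4250) + (-0.40)(0.1800) = 0.3355
adj(I−A) = Cᵀ =
  [ 0.6000   0.1000   0.2650]
  [ 0.4250   0.6300   0.3275]
  [ 0.1800   0.0300   0.4150]
(I − A)⁻¹ = adj(I−A) / det(I−A) ≈
  [   1.7884     0.2981     0.7899]
  [   1.2668     1.8778     0.9762]
  [   0.5365     0.0894     1.2370]
Δx = (I − A)⁻¹ Δd with Δd having +30 in the Chemicals component and 0 elsewhere.
So Δx_S = L_SC · (+30), where L_SC = adj(I−A)_SC / det(I−A) = 0.1000 / 0.3355.
Δx_S = 0.1000 × (+30) / 0.3355 = 3.00 / 0.3355 ≈ 8.94.

Δx_S = 8.94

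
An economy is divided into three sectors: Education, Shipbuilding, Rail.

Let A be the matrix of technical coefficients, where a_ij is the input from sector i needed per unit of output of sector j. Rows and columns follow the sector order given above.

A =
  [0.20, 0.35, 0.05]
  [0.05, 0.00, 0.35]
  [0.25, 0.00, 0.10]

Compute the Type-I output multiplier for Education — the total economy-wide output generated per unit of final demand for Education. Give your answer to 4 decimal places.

m_1 = 1.9399

I − A =
  [   0.80    -0.35    -0.05]
  [  -0.05     1.00    -0.35]
  [  -0.25     0.00     0.90]
Cofactors of I−A, C_ij = (−1)^(i+j)·(minor ij) (rows/columns in the sector order above):
  C_11 = (1.00)(0.90) − (-0.35)(0.00) = 0.9000
  C_12 = −[(-0.05)(0.90) − (-0.35)(-0.25)] = 0.1325
  C_13 = (-0.05)(0.00) − (1.00)(-0.25) = 0.2500
  C_21 = −[(-0.35)(0.90) − (-0.05)(0.00)] = 0.3150
  C_22 = (0.80)(0.90) − (-0.05)(-0.25) = 0.7075
  C_23 = −[(0.80)(0.00) − (-0.35)(-0.25)] = 0.0875
  C_31 = (-0.35)(-0.35) − (-0.05)(1.00) = 0.1725
  C_32 = −[(0.80)(-0.35) − (-0.05)(-0.05)] = 0.2825
  C_33 = (0.80)(1.00) − (-0.35)(-0.05) = 0.7825
det(I−A) = Σ_j (I−A)_1j·C_1j = (0.80)(0.9000) + (-0.35)(0.1325) + (-0.05)(0.2500) = 0.661125
adj(I−A) = Cᵀ =
  [ 0.9000   0.3150   0.1725]
  [ 0.1325   0.7075   0.2825]
  [ 0.2500   0.0875   0.7825]
(I − A)⁻¹ = adj(I−A) / det(I−A) ≈
  [   1.36132     0.47646     0.26092]
  [   0.20042     1.07015     0.42730]
  [   0.37814     0.13235     1.18359]
The output multiplier for sector j is the column-j sum of the Leontief inverse (I − A)⁻¹ = adj(I−A) / det(I−A).
Column 1 of adj(I−A): (0.9000, 0.1325, 0.2500); det(I−A) = 0.661125.
m_1 = (0.9000 + 0.1325 + 0.2500) / 0.661125 = 1.2825 / 0.661125 ≈ 1.9399.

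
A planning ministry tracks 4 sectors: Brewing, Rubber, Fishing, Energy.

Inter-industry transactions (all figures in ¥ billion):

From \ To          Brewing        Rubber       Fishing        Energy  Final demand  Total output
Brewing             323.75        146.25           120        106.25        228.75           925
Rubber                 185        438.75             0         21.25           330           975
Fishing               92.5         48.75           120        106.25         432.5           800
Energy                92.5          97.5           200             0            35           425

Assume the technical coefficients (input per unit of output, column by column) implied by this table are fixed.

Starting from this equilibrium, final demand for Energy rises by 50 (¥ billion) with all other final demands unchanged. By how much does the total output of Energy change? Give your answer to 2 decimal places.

Technical coefficients a_ij = z_ij / X_j:
  a_11 = 323.75/925 = 0.35, a_21 = 185/925 = 0.20, a_31 = 92.5/925 = 0.10, a_41 = 92.5/925 = 0.10
  a_12 = 146.25/975 = 0.15, a_22 = 438.75/975 = 0.45, a_32 = 48.75/975 = 0.05, a_42 = 97.5/975 = 0.10
  a_13 = 120/800 = 0.15, a_23 = 0/800 = 0.00, a_33 = 120/800 = 0.15, a_43 = 200/800 = 0.25
  a_14 = 106.25/425 = 0.25, a_24 = 21.25/425 = 0.05, a_34 = 106.25/425 = 0.25, a_44 = 0/425 = 0.00
I − A =
  [   0.65    -0.15    -0.15    -0.25]
  [  -0.20     0.55     0.00    -0.05]
  [  -0.10    -0.05     0.85    -0.25]
  [  -0.10    -0.10    -0.25     1.00]
Compute the cofactors C_ij = (−1)^(i+j)·(3×3 minor ij) of I−A; the adjugate is their transpose:
adj(I−A) = Cᵀ =
  [ 0.428250   0.153750   0.118000   0.144250]
  [ 0.163000   0.465625   0.051375   0.076875]
  [ 0.083500   0.068750   0.304750   0.100500]
  [ 0.080000   0.079125   0.093125   0.268625]
det(I−A) = Σ_j (I−A)_1j·C_1j = (0.65)(0.428250) + (-0.15)(0.163000) + (-0.15)(0.083500) + (-0.25)(0.080000) = 0.2213875
(I − A)⁻¹ = adj(I−A) / det(I−A) ≈
  [   1.9344     0.6945     0.5330     0.6516]
  [   0.7363     2.1032     0.2321     0.3472]
  [   0.3772     0.3105     1.3765     0.4540]
  [   0.3614     0.3574     0.4206     1.2134]
Δx = (I − A)⁻¹ Δd with Δd having +50 in the Energy component and 0 elsewhere.
So Δx_4 = L_44 · (+50), where L_44 = adj(I−A)_44 / det(I−A) = 0.268625 / 0.2213875.
Δx_4 = 0.268625 × (+50) / 0.2213875 = 13.43125 / 0.2213875 ≈ 60.67.

Δx_4 = 60.67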